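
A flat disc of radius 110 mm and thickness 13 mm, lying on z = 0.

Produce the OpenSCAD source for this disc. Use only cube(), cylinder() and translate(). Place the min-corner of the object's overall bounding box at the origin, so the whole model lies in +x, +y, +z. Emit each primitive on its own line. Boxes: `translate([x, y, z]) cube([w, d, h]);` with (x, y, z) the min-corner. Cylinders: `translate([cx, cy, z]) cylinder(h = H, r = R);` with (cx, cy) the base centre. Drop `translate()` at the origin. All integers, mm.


translate([110, 110, 0]) cylinder(h = 13, r = 110);


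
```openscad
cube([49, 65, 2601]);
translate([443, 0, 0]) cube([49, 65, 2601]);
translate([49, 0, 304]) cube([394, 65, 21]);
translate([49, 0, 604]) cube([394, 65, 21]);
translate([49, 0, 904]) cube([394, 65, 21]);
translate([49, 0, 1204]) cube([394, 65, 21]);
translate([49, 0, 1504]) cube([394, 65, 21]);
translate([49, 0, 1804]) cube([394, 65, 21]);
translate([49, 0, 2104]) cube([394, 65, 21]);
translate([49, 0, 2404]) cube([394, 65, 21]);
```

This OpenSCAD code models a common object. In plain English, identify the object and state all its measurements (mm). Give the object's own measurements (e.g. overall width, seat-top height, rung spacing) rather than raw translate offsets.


A straight ladder. Two 49×65 mm vertical rails, 2601 mm tall, stand 492 mm apart (outside-to-outside) with their front faces coplanar on the −y side. 8 rungs, each 65 mm deep and 21 mm tall, span between the inner faces of the rails, front faces flush with the rails. The lowest rung's underside is at z = 304 mm and rungs are spaced 300 mm apart (underside to underside).


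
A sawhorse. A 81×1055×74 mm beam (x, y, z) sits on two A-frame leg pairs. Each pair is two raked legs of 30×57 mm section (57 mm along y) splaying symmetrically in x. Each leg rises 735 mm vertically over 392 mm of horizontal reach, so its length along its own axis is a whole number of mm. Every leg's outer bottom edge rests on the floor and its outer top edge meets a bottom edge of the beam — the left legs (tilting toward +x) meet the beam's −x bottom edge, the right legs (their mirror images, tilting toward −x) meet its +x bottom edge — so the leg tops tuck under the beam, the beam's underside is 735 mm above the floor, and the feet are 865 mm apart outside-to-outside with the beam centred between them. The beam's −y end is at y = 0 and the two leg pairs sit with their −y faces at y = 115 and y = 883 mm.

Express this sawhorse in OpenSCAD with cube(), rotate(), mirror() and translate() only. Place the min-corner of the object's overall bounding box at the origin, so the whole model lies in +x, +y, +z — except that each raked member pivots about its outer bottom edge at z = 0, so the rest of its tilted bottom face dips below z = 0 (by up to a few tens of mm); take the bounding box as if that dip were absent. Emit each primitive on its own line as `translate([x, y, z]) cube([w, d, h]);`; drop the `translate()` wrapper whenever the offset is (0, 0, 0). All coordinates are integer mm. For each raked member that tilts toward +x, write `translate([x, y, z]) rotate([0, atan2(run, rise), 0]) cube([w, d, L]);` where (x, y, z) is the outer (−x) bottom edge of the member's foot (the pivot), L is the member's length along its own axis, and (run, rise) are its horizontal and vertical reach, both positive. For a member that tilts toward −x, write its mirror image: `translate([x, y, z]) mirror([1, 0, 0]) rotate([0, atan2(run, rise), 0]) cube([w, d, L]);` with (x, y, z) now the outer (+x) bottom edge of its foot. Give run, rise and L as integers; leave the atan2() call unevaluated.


translate([392, 0, 735]) cube([81, 1055, 74]);
translate([0, 115, 0]) rotate([0, atan2(392, 735), 0]) cube([30, 57, 833]);
translate([865, 115, 0]) mirror([1, 0, 0]) rotate([0, atan2(392, 735), 0]) cube([30, 57, 833]);
translate([0, 883, 0]) rotate([0, atan2(392, 735), 0]) cube([30, 57, 833]);
translate([865, 883, 0]) mirror([1, 0, 0]) rotate([0, atan2(392, 735), 0]) cube([30, 57, 833]);


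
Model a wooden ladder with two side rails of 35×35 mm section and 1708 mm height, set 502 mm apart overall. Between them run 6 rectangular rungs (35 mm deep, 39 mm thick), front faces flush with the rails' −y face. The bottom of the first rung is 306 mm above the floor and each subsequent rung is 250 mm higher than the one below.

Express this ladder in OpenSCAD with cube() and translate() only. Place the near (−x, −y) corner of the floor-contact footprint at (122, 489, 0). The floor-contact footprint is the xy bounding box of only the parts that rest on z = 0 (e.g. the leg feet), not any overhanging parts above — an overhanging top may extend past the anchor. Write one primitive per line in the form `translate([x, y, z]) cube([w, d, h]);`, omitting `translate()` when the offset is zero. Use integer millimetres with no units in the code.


translate([122, 489, 0]) cube([35, 35, 1708]);
translate([589, 489, 0]) cube([35, 35, 1708]);
translate([157, 489, 306]) cube([432, 35, 39]);
translate([157, 489, 556]) cube([432, 35, 39]);
translate([157, 489, 806]) cube([432, 35, 39]);
translate([157, 489, 1056]) cube([432, 35, 39]);
translate([157, 489, 1306]) cube([432, 35, 39]);
translate([157, 489, 1556]) cube([432, 35, 39]);


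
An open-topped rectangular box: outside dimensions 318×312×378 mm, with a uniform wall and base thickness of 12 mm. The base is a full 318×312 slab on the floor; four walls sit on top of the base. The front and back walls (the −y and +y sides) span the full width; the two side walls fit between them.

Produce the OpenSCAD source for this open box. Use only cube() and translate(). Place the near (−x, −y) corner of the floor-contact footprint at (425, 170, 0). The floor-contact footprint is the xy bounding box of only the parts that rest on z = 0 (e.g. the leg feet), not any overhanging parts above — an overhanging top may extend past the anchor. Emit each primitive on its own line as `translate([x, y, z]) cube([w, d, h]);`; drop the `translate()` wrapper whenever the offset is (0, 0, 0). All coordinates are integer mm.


translate([425, 170, 0]) cube([318, 312, 12]);
translate([425, 170, 12]) cube([318, 12, 366]);
translate([425, 470, 12]) cube([318, 12, 366]);
translate([425, 182, 12]) cube([12, 288, 366]);
translate([731, 182, 12]) cube([12, 288, 366]);


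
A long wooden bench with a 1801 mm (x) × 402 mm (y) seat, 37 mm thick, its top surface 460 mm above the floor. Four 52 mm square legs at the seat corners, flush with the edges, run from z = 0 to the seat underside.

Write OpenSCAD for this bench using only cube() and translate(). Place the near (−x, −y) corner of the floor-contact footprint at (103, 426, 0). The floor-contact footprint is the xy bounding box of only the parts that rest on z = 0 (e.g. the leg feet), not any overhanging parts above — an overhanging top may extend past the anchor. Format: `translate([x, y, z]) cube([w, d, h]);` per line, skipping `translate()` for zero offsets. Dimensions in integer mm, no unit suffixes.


translate([103, 426, 423]) cube([1801, 402, 37]);
translate([103, 426, 0]) cube([52, 52, 423]);
translate([103, 776, 0]) cube([52, 52, 423]);
translate([1852, 426, 0]) cube([52, 52, 423]);
translate([1852, 776, 0]) cube([52, 52, 423]);


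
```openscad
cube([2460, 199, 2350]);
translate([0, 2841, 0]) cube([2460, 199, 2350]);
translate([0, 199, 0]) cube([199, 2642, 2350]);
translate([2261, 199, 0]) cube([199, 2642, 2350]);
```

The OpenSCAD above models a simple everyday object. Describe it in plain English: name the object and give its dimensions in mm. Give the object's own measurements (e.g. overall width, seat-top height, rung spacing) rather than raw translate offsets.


The wall frame of a small rectangular building: four walls, each 2350 mm tall and 199 mm thick, enclosing a footprint 2460 mm (x) by 3040 mm (y) outside-to-outside, with no floor or roof. The front and back walls (the −y and +y sides) span the full width; the two side walls fit between them.


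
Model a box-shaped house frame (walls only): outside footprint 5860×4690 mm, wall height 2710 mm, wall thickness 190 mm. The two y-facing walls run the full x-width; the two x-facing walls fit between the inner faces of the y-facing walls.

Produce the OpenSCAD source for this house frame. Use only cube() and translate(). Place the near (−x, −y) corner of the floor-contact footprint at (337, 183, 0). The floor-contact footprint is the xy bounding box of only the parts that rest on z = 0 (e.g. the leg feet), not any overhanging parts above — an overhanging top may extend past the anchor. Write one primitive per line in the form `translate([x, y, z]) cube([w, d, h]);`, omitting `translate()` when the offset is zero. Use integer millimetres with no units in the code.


translate([337, 183, 0]) cube([5860, 190, 2710]);
translate([337, 4683, 0]) cube([5860, 190, 2710]);
translate([337, 373, 0]) cube([190, 4310, 2710]);
translate([6007, 373, 0]) cube([190, 4310, 2710]);


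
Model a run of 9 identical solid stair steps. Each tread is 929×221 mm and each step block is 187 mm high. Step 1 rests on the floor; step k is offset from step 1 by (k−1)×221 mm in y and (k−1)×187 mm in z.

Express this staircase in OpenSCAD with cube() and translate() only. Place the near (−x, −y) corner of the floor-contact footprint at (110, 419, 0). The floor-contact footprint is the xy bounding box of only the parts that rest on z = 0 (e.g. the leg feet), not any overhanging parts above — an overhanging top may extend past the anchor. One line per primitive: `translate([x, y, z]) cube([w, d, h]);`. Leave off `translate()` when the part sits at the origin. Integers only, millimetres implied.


translate([110, 419, 0]) cube([929, 221, 187]);
translate([110, 640, 187]) cube([929, 221, 187]);
translate([110, 861, 374]) cube([929, 221, 187]);
translate([110, 1082, 561]) cube([929, 221, 187]);
translate([110, 1303, 748]) cube([929, 221, 187]);
translate([110, 1524, 935]) cube([929, 221, 187]);
translate([110, 1745, 1122]) cube([929, 221, 187]);
translate([110, 1966, 1309]) cube([929, 221, 187]);
translate([110, 2187, 1496]) cube([929, 221, 187]);


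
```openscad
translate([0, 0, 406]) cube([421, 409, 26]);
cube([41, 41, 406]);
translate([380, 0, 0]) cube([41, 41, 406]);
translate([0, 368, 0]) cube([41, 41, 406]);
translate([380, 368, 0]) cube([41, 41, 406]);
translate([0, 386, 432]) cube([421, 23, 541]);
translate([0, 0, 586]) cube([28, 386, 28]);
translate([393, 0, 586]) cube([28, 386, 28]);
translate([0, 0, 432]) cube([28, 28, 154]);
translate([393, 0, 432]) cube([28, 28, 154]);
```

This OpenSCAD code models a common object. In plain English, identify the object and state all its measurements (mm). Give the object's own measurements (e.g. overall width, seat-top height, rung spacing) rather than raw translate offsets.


A chair. The seat is a 421×409×26 mm slab with its top at z = 432 mm, on four 41×41 mm corner legs (flush with the seat edges, standing on z = 0). A flat backrest 23 mm thick, 541 mm tall, spans the full seat width and rises from the seat top along its +y edge, rear face flush with the rear of the seat. Two armrests of 28×28 mm section run along each side from the seat's front edge to the front of the backrest, top faces 182 mm above the seat top and outer faces flush with the seat's x-edges; a 28×28 mm post under the front of each armrest stands on the seat at the front corner.


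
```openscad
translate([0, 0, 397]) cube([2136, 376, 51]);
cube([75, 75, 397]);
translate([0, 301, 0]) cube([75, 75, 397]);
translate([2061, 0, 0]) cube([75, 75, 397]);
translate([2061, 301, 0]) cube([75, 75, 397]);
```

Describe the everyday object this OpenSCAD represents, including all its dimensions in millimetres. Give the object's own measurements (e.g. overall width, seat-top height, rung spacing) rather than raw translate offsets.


A bench: a 2136×376 mm seat slab, 51 mm thick, top at z = 448 mm, on four 75×75 mm square legs flush with the seat corners and standing on z = 0.


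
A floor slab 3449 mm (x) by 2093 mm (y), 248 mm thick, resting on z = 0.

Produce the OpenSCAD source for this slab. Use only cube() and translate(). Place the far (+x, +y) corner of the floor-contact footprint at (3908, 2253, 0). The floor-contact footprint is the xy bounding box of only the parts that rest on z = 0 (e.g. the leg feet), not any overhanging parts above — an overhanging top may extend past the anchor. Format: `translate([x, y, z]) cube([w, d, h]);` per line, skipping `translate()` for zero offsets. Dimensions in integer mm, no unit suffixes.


translate([459, 160, 0]) cube([3449, 2093, 248]);


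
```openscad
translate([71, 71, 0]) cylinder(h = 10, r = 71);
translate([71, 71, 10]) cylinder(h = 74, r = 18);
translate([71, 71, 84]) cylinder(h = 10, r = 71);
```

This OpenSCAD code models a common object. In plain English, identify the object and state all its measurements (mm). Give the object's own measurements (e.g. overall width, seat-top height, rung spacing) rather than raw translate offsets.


A spool: two coaxial disc flanges of radius 71 mm and thickness 10 mm, joined by a core cylinder of radius 18 mm and height 74 mm. The lower flange rests on z = 0 and the three cylinders share a vertical axis.


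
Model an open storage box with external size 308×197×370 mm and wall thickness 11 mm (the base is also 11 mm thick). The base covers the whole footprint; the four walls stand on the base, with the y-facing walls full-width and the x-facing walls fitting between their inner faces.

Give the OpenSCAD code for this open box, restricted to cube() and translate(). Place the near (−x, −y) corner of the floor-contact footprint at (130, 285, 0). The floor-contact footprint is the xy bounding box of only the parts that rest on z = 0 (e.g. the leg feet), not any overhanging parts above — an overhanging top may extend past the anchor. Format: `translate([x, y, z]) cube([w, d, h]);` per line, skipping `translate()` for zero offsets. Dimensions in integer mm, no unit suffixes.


translate([130, 285, 0]) cube([308, 197, 11]);
translate([130, 285, 11]) cube([308, 11, 359]);
translate([130, 471, 11]) cube([308, 11, 359]);
translate([130, 296, 11]) cube([11, 175, 359]);
translate([427, 296, 11]) cube([11, 175, 359]);


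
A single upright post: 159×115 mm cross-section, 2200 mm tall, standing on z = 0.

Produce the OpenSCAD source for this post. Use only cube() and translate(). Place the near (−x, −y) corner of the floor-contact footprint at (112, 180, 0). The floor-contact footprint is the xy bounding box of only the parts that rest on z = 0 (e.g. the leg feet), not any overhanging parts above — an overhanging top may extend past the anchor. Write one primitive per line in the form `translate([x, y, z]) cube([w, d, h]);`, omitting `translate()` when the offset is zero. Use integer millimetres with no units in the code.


translate([112, 180, 0]) cube([159, 115, 2200]);


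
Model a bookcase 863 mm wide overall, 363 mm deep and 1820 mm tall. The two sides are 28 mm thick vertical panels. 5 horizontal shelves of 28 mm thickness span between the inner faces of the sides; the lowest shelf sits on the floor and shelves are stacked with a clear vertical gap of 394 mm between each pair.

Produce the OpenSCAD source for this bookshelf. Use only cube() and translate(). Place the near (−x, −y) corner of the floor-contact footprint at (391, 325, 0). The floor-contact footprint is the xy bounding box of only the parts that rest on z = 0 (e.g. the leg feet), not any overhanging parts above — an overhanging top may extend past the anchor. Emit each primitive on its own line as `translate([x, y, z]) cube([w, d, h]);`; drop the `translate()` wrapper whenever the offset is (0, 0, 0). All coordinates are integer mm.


translate([391, 325, 0]) cube([28, 363, 1820]);
translate([1226, 325, 0]) cube([28, 363, 1820]);
translate([419, 325, 0]) cube([807, 363, 28]);
translate([419, 325, 422]) cube([807, 363, 28]);
translate([419, 325, 844]) cube([807, 363, 28]);
translate([419, 325, 1266]) cube([807, 363, 28]);
translate([419, 325, 1688]) cube([807, 363, 28]);


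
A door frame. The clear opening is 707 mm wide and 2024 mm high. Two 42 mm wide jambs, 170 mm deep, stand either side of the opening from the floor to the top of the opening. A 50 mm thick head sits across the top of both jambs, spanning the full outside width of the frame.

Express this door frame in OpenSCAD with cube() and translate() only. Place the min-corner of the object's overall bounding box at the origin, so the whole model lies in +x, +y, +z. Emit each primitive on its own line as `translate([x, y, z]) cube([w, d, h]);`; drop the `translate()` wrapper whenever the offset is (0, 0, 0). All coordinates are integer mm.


cube([42, 170, 2024]);
translate([749, 0, 0]) cube([42, 170, 2024]);
translate([0, 0, 2024]) cube([791, 170, 50]);


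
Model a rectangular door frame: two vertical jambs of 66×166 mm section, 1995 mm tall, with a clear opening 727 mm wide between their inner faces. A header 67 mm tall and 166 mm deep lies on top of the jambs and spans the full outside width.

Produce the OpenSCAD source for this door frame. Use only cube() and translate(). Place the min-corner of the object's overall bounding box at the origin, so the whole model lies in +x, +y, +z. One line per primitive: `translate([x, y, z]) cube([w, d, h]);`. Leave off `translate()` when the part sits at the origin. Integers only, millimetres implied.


cube([66, 166, 1995]);
translate([793, 0, 0]) cube([66, 166, 1995]);
translate([0, 0, 1995]) cube([859, 166, 67]);


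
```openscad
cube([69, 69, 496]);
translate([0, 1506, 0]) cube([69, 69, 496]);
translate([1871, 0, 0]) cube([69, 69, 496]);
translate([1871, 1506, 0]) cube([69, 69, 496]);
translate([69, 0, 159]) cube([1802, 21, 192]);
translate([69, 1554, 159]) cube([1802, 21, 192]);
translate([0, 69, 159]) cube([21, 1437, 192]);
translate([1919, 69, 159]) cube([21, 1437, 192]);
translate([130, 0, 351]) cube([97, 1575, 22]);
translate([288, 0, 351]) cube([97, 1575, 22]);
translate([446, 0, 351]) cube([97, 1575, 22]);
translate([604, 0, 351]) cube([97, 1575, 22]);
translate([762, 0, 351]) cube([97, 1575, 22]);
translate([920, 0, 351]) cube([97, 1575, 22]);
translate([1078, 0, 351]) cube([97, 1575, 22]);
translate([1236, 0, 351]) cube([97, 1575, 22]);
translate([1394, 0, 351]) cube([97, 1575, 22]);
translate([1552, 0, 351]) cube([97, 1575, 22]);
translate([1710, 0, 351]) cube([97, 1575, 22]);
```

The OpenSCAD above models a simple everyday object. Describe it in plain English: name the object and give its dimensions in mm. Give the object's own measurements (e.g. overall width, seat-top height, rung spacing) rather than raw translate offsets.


A bed frame 1940 mm long (x) by 1575 mm wide (y). Four 69×69 mm corner posts, 496 mm tall, at the corners of the footprint. Four rails of 21 mm thickness and 192 mm height run between adjacent posts with their undersides at z = 159 mm, their outer faces flush with the outside of the frame (the two x-running rails run between the posts' inner faces; the two y-running rails run between the posts' inner faces). 11 slats, each 97 mm wide (x) and 22 mm thick, lie across the top of the two x-running rails, running the full 1575 mm width of the frame in y; along x they sit between the end posts with a 61 mm gap after the −x posts and between neighbouring slats, leaving 64 mm before the +x posts.


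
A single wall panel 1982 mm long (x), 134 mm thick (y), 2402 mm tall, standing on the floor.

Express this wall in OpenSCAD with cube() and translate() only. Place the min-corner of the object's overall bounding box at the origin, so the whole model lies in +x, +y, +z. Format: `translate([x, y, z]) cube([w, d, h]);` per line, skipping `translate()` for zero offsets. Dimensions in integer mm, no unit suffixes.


cube([1982, 134, 2402]);


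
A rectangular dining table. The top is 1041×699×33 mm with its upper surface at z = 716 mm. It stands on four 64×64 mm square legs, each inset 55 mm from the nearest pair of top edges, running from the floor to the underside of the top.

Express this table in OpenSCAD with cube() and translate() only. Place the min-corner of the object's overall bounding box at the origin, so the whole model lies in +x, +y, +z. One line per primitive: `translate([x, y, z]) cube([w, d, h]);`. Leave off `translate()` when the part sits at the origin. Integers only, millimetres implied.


translate([0, 0, 683]) cube([1041, 699, 33]);
translate([55, 55, 0]) cube([64, 64, 683]);
translate([922, 55, 0]) cube([64, 64, 683]);
translate([55, 580, 0]) cube([64, 64, 683]);
translate([922, 580, 0]) cube([64, 64, 683]);


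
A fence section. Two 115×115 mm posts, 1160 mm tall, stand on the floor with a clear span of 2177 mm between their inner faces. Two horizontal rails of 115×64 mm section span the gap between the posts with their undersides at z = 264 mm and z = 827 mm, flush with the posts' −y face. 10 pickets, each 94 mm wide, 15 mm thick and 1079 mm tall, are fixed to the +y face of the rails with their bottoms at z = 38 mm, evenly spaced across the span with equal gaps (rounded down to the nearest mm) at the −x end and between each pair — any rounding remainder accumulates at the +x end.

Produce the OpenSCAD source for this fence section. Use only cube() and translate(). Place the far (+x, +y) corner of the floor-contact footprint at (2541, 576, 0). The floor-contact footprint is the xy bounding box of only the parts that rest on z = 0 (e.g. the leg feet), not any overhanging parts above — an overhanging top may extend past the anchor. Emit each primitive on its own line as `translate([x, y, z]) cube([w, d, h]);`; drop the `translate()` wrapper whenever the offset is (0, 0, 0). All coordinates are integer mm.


translate([134, 461, 0]) cube([115, 115, 1160]);
translate([2426, 461, 0]) cube([115, 115, 1160]);
translate([249, 461, 264]) cube([2177, 115, 64]);
translate([249, 461, 827]) cube([2177, 115, 64]);
translate([361, 576, 38]) cube([94, 15, 1079]);
translate([567, 576, 38]) cube([94, 15, 1079]);
translate([773, 576, 38]) cube([94, 15, 1079]);
translate([979, 576, 38]) cube([94, 15, 1079]);
translate([1185, 576, 38]) cube([94, 15, 1079]);
translate([1391, 576, 38]) cube([94, 15, 1079]);
translate([1597, 576, 38]) cube([94, 15, 1079]);
translate([1803, 576, 38]) cube([94, 15, 1079]);
translate([2009, 576, 38]) cube([94, 15, 1079]);
translate([2215, 576, 38]) cube([94, 15, 1079]);


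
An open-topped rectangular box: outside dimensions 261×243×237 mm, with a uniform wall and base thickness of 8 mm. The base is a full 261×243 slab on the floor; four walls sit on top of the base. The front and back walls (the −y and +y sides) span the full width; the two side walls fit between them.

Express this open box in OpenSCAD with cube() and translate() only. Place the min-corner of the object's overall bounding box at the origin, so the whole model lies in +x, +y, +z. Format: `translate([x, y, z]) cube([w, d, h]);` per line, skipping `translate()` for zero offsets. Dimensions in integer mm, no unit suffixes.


cube([261, 243, 8]);
translate([0, 0, 8]) cube([261, 8, 229]);
translate([0, 235, 8]) cube([261, 8, 229]);
translate([0, 8, 8]) cube([8, 227, 229]);
translate([253, 8, 8]) cube([8, 227, 229]);


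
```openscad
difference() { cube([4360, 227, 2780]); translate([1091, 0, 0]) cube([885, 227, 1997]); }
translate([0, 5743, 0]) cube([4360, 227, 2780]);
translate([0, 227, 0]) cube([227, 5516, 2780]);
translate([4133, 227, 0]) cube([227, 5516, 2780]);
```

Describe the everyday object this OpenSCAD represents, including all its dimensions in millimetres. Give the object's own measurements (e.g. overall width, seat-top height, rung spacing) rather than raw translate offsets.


A single room: four walls, each 2780 mm tall and 227 mm thick, enclosing an outside footprint 4360×5970 mm (x × y), no floor or roof. The front and back walls (−y and +y sides) run the full x-width; the side walls fit between their inner faces. A door opening 885 mm wide and 1997 mm tall is cut through the front wall from the floor up, its −x edge 1091 mm from the wall's −x end.


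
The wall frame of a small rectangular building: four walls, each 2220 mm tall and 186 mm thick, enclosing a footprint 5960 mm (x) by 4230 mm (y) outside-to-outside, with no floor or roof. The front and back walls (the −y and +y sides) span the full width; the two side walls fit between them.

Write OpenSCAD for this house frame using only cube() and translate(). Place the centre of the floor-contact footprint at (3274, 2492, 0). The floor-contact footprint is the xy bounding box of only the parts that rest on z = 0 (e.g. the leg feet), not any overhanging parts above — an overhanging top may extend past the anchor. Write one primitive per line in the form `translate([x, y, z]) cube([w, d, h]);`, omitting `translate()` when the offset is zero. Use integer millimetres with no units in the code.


translate([294, 377, 0]) cube([5960, 186, 2220]);
translate([294, 4421, 0]) cube([5960, 186, 2220]);
translate([294, 563, 0]) cube([186, 3858, 2220]);
translate([6068, 563, 0]) cube([186, 3858, 2220]);


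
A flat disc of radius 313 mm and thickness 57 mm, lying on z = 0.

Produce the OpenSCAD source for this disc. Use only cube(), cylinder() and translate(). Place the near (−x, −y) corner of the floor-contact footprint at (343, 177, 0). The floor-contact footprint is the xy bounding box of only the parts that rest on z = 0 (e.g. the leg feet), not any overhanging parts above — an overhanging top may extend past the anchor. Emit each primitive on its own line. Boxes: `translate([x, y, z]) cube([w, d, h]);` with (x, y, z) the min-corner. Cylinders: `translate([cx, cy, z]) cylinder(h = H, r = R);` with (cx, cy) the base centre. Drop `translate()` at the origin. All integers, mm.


translate([656, 490, 0]) cylinder(h = 57, r = 313);


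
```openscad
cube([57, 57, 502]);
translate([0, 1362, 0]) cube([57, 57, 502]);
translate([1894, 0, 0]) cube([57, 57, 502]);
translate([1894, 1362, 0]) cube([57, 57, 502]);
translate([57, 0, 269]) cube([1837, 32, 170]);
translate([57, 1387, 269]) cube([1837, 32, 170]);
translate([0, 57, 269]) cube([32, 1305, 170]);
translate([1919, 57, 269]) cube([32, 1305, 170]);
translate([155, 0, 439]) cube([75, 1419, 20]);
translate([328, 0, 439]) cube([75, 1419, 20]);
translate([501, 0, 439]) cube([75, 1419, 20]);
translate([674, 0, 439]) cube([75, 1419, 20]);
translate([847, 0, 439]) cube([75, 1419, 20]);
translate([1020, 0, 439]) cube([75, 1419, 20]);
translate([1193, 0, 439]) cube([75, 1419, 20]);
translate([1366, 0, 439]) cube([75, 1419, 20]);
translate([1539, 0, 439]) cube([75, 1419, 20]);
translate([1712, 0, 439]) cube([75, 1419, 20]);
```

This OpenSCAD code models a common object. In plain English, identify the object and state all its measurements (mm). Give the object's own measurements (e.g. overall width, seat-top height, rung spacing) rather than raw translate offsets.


A bed frame 1951 mm long (x) by 1419 mm wide (y). Four 57×57 mm corner posts, 502 mm tall, at the corners of the footprint. Four rails of 32 mm thickness and 170 mm height run between adjacent posts with their undersides at z = 269 mm, their outer faces flush with the outside of the frame (the two x-running rails run between the posts' inner faces; the two y-running rails run between the posts' inner faces). 10 slats, each 75 mm wide (x) and 20 mm thick, lie across the top of the two x-running rails, running the full 1419 mm width of the frame in y; along x they sit between the end posts with a 98 mm gap after the −x posts and between neighbouring slats, leaving 107 mm before the +x posts.


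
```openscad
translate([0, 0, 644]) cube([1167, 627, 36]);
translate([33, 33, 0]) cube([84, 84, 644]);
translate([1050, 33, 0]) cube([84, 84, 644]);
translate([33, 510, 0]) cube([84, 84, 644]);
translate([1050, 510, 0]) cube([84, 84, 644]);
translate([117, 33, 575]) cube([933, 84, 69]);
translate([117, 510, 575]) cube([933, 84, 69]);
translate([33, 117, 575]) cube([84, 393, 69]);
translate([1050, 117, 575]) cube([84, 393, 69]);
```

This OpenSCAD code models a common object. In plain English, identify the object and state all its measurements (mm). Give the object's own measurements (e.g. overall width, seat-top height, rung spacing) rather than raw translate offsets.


A rectangular dining table. The top is 1167×627×36 mm with its upper surface at z = 680 mm. It stands on four 84×84 mm square legs, each inset 33 mm from the nearest pair of top edges, running from the floor to the underside of the top. Four apron rails, 84 mm thick and 69 mm tall, run between adjacent legs with their top edges flush with the underside of the top and their outer faces flush with the legs' outer faces.


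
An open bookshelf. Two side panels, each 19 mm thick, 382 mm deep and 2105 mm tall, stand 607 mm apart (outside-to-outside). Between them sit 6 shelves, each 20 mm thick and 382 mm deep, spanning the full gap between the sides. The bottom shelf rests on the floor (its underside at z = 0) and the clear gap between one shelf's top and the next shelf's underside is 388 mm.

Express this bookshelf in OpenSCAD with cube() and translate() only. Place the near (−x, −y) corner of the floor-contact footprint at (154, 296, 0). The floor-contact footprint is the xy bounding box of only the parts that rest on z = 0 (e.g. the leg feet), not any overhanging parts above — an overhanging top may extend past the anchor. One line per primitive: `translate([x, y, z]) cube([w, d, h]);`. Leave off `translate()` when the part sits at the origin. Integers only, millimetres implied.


translate([154, 296, 0]) cube([19, 382, 2105]);
translate([742, 296, 0]) cube([19, 382, 2105]);
translate([173, 296, 0]) cube([569, 382, 20]);
translate([173, 296, 408]) cube([569, 382, 20]);
translate([173, 296, 816]) cube([569, 382, 20]);
translate([173, 296, 1224]) cube([569, 382, 20]);
translate([173, 296, 1632]) cube([569, 382, 20]);
translate([173, 296, 2040]) cube([569, 382, 20]);


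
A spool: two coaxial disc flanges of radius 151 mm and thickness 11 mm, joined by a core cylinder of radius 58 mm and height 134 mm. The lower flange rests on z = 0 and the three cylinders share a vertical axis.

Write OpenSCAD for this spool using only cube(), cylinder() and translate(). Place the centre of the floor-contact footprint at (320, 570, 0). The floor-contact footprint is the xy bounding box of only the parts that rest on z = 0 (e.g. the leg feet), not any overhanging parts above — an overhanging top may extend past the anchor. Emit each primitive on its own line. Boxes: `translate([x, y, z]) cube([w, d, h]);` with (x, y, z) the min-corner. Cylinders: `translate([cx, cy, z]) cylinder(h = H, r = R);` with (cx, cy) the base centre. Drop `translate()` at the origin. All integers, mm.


translate([320, 570, 0]) cylinder(h = 11, r = 151);
translate([320, 570, 11]) cylinder(h = 134, r = 58);
translate([320, 570, 145]) cylinder(h = 11, r = 151);


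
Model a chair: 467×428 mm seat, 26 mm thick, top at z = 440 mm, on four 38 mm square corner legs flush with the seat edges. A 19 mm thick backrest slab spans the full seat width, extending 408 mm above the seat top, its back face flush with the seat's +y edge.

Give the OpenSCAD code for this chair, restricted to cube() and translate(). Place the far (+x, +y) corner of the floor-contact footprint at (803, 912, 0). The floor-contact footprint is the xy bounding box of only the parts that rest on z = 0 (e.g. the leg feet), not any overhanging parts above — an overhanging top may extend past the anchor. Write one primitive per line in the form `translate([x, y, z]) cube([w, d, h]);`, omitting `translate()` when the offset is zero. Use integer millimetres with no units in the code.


translate([336, 484, 414]) cube([467, 428, 26]);
translate([336, 484, 0]) cube([38, 38, 414]);
translate([765, 484, 0]) cube([38, 38, 414]);
translate([336, 874, 0]) cube([38, 38, 414]);
translate([765, 874, 0]) cube([38, 38, 414]);
translate([336, 893, 440]) cube([467, 19, 408]);


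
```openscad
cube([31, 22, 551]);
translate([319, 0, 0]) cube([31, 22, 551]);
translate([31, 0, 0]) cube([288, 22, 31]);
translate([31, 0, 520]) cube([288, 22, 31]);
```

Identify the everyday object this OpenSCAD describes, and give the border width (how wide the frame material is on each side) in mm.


A picture frame. The border width is 31 mm.

Four thin pieces enclosing a rectangular opening — a picture frame. The two full-height stiles are 551 mm tall; the top rail sits at z = 520 and is 31 mm tall, so the border above the opening is 551 − 520 = 31 mm, matching the stile x-width.


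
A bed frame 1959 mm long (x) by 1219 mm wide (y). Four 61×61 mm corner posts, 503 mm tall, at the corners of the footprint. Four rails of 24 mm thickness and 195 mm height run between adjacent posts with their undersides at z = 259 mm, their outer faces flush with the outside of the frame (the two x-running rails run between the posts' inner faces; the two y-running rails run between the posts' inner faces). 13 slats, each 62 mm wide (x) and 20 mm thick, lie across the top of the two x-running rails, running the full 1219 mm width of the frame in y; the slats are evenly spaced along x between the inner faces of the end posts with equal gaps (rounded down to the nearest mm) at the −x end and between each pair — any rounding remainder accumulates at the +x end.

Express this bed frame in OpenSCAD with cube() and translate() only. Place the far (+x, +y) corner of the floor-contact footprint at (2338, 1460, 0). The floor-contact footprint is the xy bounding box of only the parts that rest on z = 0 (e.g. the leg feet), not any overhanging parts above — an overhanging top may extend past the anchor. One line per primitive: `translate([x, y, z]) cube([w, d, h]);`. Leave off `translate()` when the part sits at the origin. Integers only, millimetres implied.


// slat z = rail_z + rail_h = 259 + 195 = 454
// slat gap = ⌊(1837 − 13·62) / 14⌋ = 73
translate([379, 241, 0]) cube([61, 61, 503]);
translate([379, 1399, 0]) cube([61, 61, 503]);
translate([2277, 241, 0]) cube([61, 61, 503]);
translate([2277, 1399, 0]) cube([61, 61, 503]);
translate([440, 241, 259]) cube([1837, 24, 195]);
translate([440, 1436, 259]) cube([1837, 24, 195]);
translate([379, 302, 259]) cube([24, 1097, 195]);
translate([2314, 302, 259]) cube([24, 1097, 195]);
translate([513, 241, 454]) cube([62, 1219, 20]);
translate([648, 241, 454]) cube([62, 1219, 20]);
translate([783, 241, 454]) cube([62, 1219, 20]);
translate([918, 241, 454]) cube([62, 1219, 20]);
translate([1053, 241, 454]) cube([62, 1219, 20]);
translate([1188, 241, 454]) cube([62, 1219, 20]);
translate([1323, 241, 454]) cube([62, 1219, 20]);
translate([1458, 241, 454]) cube([62, 1219, 20]);
translate([1593, 241, 454]) cube([62, 1219, 20]);
translate([1728, 241, 454]) cube([62, 1219, 20]);
translate([1863, 241, 454]) cube([62, 1219, 20]);
translate([1998, 241, 454]) cube([62, 1219, 20]);
translate([2133, 241, 454]) cube([62, 1219, 20]);


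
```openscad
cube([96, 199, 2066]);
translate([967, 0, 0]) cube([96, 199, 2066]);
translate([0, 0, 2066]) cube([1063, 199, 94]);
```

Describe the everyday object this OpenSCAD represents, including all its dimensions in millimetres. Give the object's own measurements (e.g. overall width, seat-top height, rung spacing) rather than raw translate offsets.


A door frame. The clear opening is 871 mm wide and 2066 mm high. Two 96 mm wide jambs, 199 mm deep, stand either side of the opening from the floor to the top of the opening. A 94 mm thick head sits across the top of both jambs, spanning the full outside width of the frame.


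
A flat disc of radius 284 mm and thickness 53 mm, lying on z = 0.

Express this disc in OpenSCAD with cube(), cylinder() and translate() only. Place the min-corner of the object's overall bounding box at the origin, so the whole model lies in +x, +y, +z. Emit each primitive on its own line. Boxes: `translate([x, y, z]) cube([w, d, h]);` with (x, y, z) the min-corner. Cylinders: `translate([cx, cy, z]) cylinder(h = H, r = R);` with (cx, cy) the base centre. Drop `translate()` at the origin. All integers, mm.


translate([284, 284, 0]) cylinder(h = 53, r = 284);


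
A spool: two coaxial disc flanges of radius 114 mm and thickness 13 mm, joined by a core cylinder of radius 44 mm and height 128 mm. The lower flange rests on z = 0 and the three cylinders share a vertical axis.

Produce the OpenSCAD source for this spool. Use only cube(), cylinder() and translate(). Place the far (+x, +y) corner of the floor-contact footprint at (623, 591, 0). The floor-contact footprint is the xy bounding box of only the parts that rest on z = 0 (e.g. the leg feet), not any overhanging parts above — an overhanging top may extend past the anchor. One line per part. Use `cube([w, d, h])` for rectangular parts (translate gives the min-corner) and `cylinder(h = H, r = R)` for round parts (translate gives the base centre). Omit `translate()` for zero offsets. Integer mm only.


translate([509, 477, 0]) cylinder(h = 13, r = 114);
translate([509, 477, 13]) cylinder(h = 128, r = 44);
translate([509, 477, 141]) cylinder(h = 13, r = 114);


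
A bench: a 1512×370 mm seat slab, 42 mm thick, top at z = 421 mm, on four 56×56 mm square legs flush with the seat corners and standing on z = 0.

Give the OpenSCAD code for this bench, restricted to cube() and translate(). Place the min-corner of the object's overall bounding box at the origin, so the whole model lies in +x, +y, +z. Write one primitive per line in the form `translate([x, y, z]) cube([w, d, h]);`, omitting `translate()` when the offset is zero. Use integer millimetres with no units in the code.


// leg_h = 421 − 42 = 379
translate([0, 0, 379]) cube([1512, 370, 42]);
cube([56, 56, 379]);
translate([0, 314, 0]) cube([56, 56, 379]);
translate([1456, 0, 0]) cube([56, 56, 379]);
translate([1456, 314, 0]) cube([56, 56, 379]);


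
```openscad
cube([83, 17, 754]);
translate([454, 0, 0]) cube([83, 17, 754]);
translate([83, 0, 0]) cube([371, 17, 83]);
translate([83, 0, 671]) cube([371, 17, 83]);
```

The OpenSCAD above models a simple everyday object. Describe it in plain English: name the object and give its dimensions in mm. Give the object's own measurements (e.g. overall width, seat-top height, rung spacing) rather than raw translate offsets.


A rectangular picture frame lying in the x–z plane (depth along y). The opening is 371 mm wide (x) by 588 mm tall (z), surrounded by a border 83 mm wide on all four sides. The frame is 17 mm deep and is made of two full-height vertical stiles with two horizontal rails fitted between them.


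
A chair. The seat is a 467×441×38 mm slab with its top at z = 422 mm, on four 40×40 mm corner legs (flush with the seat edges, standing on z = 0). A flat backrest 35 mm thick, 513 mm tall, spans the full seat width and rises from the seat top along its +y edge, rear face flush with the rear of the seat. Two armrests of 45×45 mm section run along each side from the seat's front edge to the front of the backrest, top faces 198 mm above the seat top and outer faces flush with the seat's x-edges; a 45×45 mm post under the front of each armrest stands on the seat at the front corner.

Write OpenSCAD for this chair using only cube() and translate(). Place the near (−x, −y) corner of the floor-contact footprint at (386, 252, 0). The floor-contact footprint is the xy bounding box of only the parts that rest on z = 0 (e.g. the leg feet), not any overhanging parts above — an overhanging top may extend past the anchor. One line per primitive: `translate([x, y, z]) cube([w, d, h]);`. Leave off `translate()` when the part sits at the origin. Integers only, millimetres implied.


// leg_h = 422 - 38 = 384
// arm post h = 198 - 45 = 153
translate([386, 252, 384]) cube([467, 441, 38]);
translate([386, 252, 0]) cube([40, 40, 384]);
translate([813, 252, 0]) cube([40, 40, 384]);
translate([386, 653, 0]) cube([40, 40, 384]);
translate([813, 653, 0]) cube([40, 40, 384]);
translate([386, 658, 422]) cube([467, 35, 513]);
translate([386, 252, 575]) cube([45, 406, 45]);
translate([808, 252, 575]) cube([45, 406, 45]);
translate([386, 252, 422]) cube([45, 45, 153]);
translate([808, 252, 422]) cube([45, 45, 153]);
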